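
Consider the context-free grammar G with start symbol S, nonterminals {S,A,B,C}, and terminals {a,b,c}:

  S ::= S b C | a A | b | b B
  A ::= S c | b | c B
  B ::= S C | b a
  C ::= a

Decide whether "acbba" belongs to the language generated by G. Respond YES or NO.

CNF form of G:
  S -> S X3 | T1 B | T2 A | b
  A -> S T0 | T0 B | b
  B -> S C | T1 T2
  C -> a
  T0 -> c
  T1 -> b
  T2 -> a
  X3 -> T1 C

CYK fill:
  cell(0,0) a: {C,T2}  orig:{C}
  cell(1,1) c: {T0}  orig:{}
  cell(2,2) b: {A,S,T1}  orig:{A,S}
  cell(3,3) b: {A,S,T1}  orig:{A,S}
  cell(4,4) a: {C,T2}  orig:{C}
  cell(0,1) ac: ∅
  cell(1,2) cb: ∅
  cell(2,3) bb: ∅
  cell(3,4) ba: {B,X3}  orig:{B}
  cell(0,2) acb: ∅
  cell(1,3) cbb: ∅
  cell(2,4) bba: {S}
  cell(0,3) acbb: ∅
  cell(1,4) cbba: ∅
  cell(0,4) acbba: ∅

S ∉ T[0,4] ⇒ NO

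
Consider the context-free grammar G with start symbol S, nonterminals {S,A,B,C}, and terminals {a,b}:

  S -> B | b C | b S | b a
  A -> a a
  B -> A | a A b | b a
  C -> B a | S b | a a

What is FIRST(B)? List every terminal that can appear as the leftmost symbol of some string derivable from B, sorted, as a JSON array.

FIRST iteration:
iter 1:
  A via A→a a: +{a}
  B via B→A: +{a}
  B via B→b a: +{b}
  C via C→B a: +{a,b}
  S via S→B: +{a,b}
  S: {a,b}  A: {a}  B: {a,b}  C: {a,b}
iter 2: (stable)
  S: {a,b}  A: {a}  B: {a,b}  C: {a,b}

FIRST(B) = ["a", "b"]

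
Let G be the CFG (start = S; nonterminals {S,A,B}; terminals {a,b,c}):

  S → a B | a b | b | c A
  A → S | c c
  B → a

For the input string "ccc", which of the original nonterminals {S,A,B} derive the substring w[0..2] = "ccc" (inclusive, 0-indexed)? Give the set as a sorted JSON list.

CNF form of G:
  S -> T0 B | T0 T1 | T2 A | b
  A -> T0 B | T0 T1 | T2 A | T2 T2 | b
  B -> a
  T0 -> a
  T1 -> b
  T2 -> c

CYK table (by increasing span) (cells [i..j] with 0 ≤ i ≤ j ≤ 2 only):
  cell(0,0) c: {T2}  orig:{}
  cell(1,1) c: {T2}  orig:{}
  cell(2,2) c: {T2}  orig:{}
  cell(0,1) cc: {A}
  cell(1,2) cc: {A}
  cell(0,2) ccc: {A,S}

Original NTs in T[0,2] deriving "ccc": ["A", "S"]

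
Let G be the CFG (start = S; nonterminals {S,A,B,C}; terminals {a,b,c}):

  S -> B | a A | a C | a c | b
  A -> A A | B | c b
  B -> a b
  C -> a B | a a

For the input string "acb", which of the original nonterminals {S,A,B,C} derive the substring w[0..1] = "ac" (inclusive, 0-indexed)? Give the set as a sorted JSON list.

CNF form of G:
  S -> T0 A | T0 C | T0 T1 | T0 T2 | b
  A -> A A | T0 T1 | T2 T1
  B -> T0 T1
  C -> T0 B | T0 T0
  T0 -> a
  T1 -> b
  T2 -> c

CYK table (by increasing span) (cells [i..j] with 0 ≤ i ≤ j ≤ 1 only):
  T[0,0] 'a' = {T0}  orig:{}
  T[1,1] 'c' = {T2}  orig:{}
  T[0,1] 'ac' = {S}

Original NTs in T[0,1] deriving "ac": ["S"]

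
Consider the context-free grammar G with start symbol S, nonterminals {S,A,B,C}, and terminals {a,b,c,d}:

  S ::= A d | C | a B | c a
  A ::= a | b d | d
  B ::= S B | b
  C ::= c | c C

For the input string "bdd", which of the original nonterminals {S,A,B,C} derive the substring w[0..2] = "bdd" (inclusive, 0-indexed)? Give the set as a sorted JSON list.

CNF form of G:
  S -> A T1 | T2 C | T2 T3 | T3 B | c
  A -> T0 T1 | a | d
  B -> S B | b
  C -> T2 C | c
  T0 -> b
  T1 -> d
  T2 -> c
  T3 -> a

CYK fill (cells [i..j] with 0 ≤ i ≤ j ≤ 2 only):
  T[0,0] 'b' = {B,T0}  orig:{B}
  T[1,1] 'd' = {A,T1}  orig:{A}
  T[2,2] 'd' = {A,T1}  orig:{A}
  T[0,1] 'bd' = {A}
  T[1,2] 'dd' = {S}
  T[0,2] 'bdd' = {S}

Original NTs in T[0,2] deriving "bdd": ["S"]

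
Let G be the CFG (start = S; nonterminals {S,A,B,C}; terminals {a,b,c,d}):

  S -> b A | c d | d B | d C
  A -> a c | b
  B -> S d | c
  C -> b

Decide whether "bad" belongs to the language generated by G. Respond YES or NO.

Convert to CNF:
  S -> T1 T2 | T2 B | T2 C | T3 A
  A -> T0 T1 | b
  B -> S T2 | c
  C -> b
  T0 -> a
  T1 -> c
  T2 -> d
  T3 -> b

Fill CYK table bottom-up:
  cell(0,0) b: {A,C,T3}  orig:{A,C}
  cell(1,1) a: {T0}  orig:{}
  cell(2,2) d: {T2}  orig:{}
  cell(0,1) ba: ∅
  cell(1,2) ad: ∅
  cell(0,2) bad: ∅

S ∉ T[0,2] ⇒ NO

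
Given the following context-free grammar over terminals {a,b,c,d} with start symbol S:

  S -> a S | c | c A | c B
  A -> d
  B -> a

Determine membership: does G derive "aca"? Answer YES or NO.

Convert to CNF:
  S -> T0 S | T1 A | T1 B | c
  A -> d
  B -> a
  T0 -> a
  T1 -> c

CYK fill:
  cell(0,0) a: {B,T0}  orig:{B}
  cell(1,1) c: {S,T1}  orig:{S}
  cell(2,2) a: {B,T0}  orig:{B}
  cell(0,1) ac: {S}
  cell(1,2) ca: {S}
  cell(0,2) aca: {S}

S ∈ T[0,2] ⇒ YES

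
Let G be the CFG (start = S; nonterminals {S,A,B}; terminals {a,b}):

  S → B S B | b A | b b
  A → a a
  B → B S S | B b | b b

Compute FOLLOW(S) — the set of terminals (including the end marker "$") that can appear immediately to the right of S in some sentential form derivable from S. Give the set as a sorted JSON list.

Compute FIRST by fixpoint:
round 1:
  A via A→a a: +{a}
  B via B→b b: +{b}
  S via S→B S B: +{b}
  FIRST(S)={b}  FIRST(A)={a}  FIRST(B)={b}
round 2: (no change)
  FIRST(S)={b}  FIRST(A)={a}  FIRST(B)={b}

FOLLOW iteration:
FOLLOW(S) := {$}
round 1:
  B→B S S: FOLLOW(B) ⊇ FIRST(S) = {b}; new: +{b}
  B→B S S: FOLLOW(S) ⊇ FIRST(S) = {b}; new: +{b}
  S→B S B: FOLLOW(B) ⊇ FOLLOW(S) ⊇ {$,b}; new: +{$}
  S→b A: FOLLOW(A) ⊇ FOLLOW(S) ⊇ {$,b}; new: +{$,b}
  FOLLOW(S)={$,b}  FOLLOW(A)={$,b}  FOLLOW(B)={$,b}
round 2: — fixpoint
  FOLLOW(S)={$,b}  FOLLOW(A)={$,b}  FOLLOW(B)={$,b}

FOLLOW(S) = ["$", "b"]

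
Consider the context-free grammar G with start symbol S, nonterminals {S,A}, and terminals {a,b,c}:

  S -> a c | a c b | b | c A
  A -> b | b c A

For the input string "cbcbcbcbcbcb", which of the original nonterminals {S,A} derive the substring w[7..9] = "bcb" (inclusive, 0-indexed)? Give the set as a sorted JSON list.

CNF form of G:
  S -> T1 A | T2 T1 | T2 X4 | b
  A -> T0 X3 | b
  T0 -> b
  T1 -> c
  T2 -> a
  X3 -> T1 A
  X4 -> T1 T0

CYK fill, restricted to cells inside w[7..9]:
  cell(7,7) b: {A,S,T0}  orig:{A,S}
  cell(8,8) c: {T1}  orig:{}
  cell(9,9) b: {A,S,T0}  orig:{A,S}
  cell(7,8) bc: ∅
  cell(8,9) cb: {S,X3,X4}  orig:{S}
  cell(7,9) bcb: {A}

Original NTs in T[7,9] deriving "bcb": ["A"]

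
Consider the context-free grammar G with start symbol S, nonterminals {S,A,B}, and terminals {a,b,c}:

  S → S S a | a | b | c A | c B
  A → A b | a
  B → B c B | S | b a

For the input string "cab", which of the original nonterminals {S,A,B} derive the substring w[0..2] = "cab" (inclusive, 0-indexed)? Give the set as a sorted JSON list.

Convert to CNF:
  S -> S X5 | T1 A | T1 B | a | b
  A -> A T0 | a
  B -> B X3 | S X4 | T0 T2 | T1 A | T1 B | a | b
  T0 -> b
  T1 -> c
  T2 -> a
  X3 -> T1 B
  X4 -> S T2
  X5 -> S T2

CYK table (by increasing span) (cells [i..j] with 0 ≤ i ≤ j ≤ 2 only):
  cell(0,0) c: {T1}  orig:{}
  cell(1,1) a: {A,B,S,T2}  orig:{A,B,S}
  cell(2,2) b: {B,S,T0}  orig:{B,S}
  cell(0,1) ca: {B,S,X3}  orig:{B,S}
  cell(1,2) ab: {A}
  cell(0,2) cab: {B,S}

Original NTs in T[0,2] deriving "cab": ["B", "S"]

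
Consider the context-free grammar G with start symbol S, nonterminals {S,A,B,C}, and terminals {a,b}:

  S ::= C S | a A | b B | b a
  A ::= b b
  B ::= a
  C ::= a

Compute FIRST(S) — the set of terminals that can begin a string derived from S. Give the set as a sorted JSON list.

FIRST sets, iterate to fixpoint:
pass 1:
  A via A→b b: +{b}
  B via B→a: +{a}
  C via C→a: +{a}
  S via S→C S: +{a}
  S via S→b B: +{b}
  S: {a,b}  A: {b}  B: {a}  C: {a}
pass 2: done
  S: {a,b}  A: {b}  B: {a}  C: {a}

FIRST(S) = ["a", "b"]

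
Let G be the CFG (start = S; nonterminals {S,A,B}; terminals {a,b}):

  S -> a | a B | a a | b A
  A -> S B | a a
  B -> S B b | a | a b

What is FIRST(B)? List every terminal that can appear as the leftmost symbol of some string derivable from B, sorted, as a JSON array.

Compute FIRST by fixpoint:
round 1:
  A via A→a a: +{a}
  B via B→a: +{a}
  S via S→a: +{a}
  S via S→b A: +{b}
  FIRST(S)={a,b}  FIRST(A)={a}  FIRST(B)={a}
round 2:
  A via A→S B: +{b}
  B via B→S B b: +{b}
  FIRST(S)={a,b}  FIRST(A)={a,b}  FIRST(B)={a,b}
round 3: (no change)
  FIRST(S)={a,b}  FIRST(A)={a,b}  FIRST(B)={a,b}

FIRST(B) = ["a", "b"]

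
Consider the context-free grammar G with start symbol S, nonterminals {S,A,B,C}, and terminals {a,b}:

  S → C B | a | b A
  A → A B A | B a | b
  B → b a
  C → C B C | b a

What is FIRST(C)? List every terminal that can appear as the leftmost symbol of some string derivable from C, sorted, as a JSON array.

FIRST sets, iterate to fixpoint:
[1]
  A via A→b: +{b}
  B via B→b a: +{b}
  C via C→b a: +{b}
  S via S→C B: +{b}
  S via S→a: +{a}
  FIRST[S]={a,b}  FIRST[A]={b}  FIRST[B]={b}  FIRST[C]={b}
[2] done
  FIRST[S]={a,b}  FIRST[A]={b}  FIRST[B]={b}  FIRST[C]={b}

FIRST(C) = ["b"]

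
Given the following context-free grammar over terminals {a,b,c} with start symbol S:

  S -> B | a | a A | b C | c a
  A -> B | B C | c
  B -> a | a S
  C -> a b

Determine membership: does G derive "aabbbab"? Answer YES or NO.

Convert to CNF:
  S -> T0 A | T0 S | T1 C | T2 T0 | a
  A -> B C | T0 S | a | c
  B -> T0 S | a
  C -> T0 T1
  T0 -> a
  T1 -> b
  T2 -> c

Fill CYK table bottom-up:
  cell(0,0) a: {A,B,S,T0}  orig:{A,B,S}
  cell(1,1) a: {A,B,S,T0}  orig:{A,B,S}
  cell(2,2) b: {T1}  orig:{}
  cell(3,3) b: {T1}  orig:{}
  cell(4,4) b: {T1}  orig:{}
  cell(5,5) a: {A,B,S,T0}  orig:{A,B,S}
  cell(6,6) b: {T1}  orig:{}
  cell(0,1) aa: {A,B,S}
  cell(1,2) ab: {C}
  cell(2,3) bb: ∅
  cell(3,4) bb: ∅
  cell(4,5) ba: ∅
  cell(5,6) ab: {C}
  cell(0,2) aab: {A}
  cell(1,3) abb: ∅
  cell(2,4) bbb: ∅
  cell(3,5) bba: ∅
  cell(4,6) bab: {S}
  cell(0,3) aabb: ∅
  cell(1,4) abbb: ∅
  cell(2,5) bbba: ∅
  cell(3,6) bbab: ∅
  cell(0,4) aabbb: ∅
  cell(1,5) abbba: ∅
  cell(2,6) bbbab: ∅
  cell(0,5) aabbba: ∅
  cell(1,6) abbbab: ∅
  cell(0,6) aabbbab: ∅

S ∉ T[0,6] ⇒ NO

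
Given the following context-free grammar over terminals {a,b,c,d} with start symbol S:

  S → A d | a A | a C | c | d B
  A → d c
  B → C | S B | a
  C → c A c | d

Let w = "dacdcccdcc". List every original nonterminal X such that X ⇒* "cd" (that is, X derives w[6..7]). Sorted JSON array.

Convert to CNF:
  S -> A T0 | T0 B | T2 A | T2 C | c
  A -> T0 T1
  B -> S B | T1 X3 | a | d
  C -> T1 X4 | d
  T0 -> d
  T1 -> c
  T2 -> a
  X3 -> A T1
  X4 -> A T1

CYK table (by increasing span) (cells [i..j] with 6 ≤ i ≤ j ≤ 7 only):
  cell(6,6) c: {S,T1}  orig:{S}
  cell(7,7) d: {B,C,T0}  orig:{B,C}
  cell(6,7) cd: {B}

Original NTs in T[6,7] deriving "cd": ["B"]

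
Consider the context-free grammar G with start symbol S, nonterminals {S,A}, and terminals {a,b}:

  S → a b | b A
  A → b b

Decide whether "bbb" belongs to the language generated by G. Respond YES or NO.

CNF form of G:
  S -> T0 A | T1 T0
  A -> T0 T0
  T0 -> b
  T1 -> a

CYK table (by increasing span):
  cell(0,0) b: {T0}  orig:{}
  cell(1,1) b: {T0}  orig:{}
  cell(2,2) b: {T0}  orig:{}
  cell(0,1) bb: {A}
  cell(1,2) bb: {A}
  cell(0,2) bbb: {S}

S ∈ T[0,2] ⇒ YES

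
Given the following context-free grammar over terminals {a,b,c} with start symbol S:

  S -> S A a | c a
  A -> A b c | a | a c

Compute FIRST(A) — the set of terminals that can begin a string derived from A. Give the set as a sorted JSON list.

FIRST sets, iterate to fixpoint:
[1]
  A via A→a: +{a}
  S via S→c a: +{c}
  FIRST(S)={c}  FIRST(A)={a}
[2] done
  FIRST(S)={c}  FIRST(A)={a}

FIRST(A) = ["a"]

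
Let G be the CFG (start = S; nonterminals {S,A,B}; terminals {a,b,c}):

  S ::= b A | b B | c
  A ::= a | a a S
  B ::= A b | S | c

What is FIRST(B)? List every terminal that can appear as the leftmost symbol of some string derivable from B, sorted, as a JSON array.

FIRST sets, iterate to fixpoint:
iter 1:
  A via A→a: +{a}
  B via B→A b: +{a}
  B via B→c: +{c}
  S via S→b A: +{b}
  S via S→c: +{c}
  S: {b,c}  A: {a}  B: {a,c}
iter 2:
  B via B→S: +{b}
  S: {b,c}  A: {a}  B: {a,b,c}
iter 3: done
  S: {b,c}  A: {a}  B: {a,b,c}

FIRST(B) = ["a", "b", "c"]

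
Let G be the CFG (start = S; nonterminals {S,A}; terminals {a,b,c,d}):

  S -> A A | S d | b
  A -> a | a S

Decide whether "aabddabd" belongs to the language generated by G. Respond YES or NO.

CNF form of G:
  S -> A A | S T1 | b
  A -> T0 S | a
  T0 -> a
  T1 -> d

CYK fill:
  T[0,0] 'a' = {A,T0}  orig:{A}
  T[1,1] 'a' = {A,T0}  orig:{A}
  T[2,2] 'b' = {S}
  T[3,3] 'd' = {T1}  orig:{}
  T[4,4] 'd' = {T1}  orig:{}
  T[5,5] 'a' = {A,T0}  orig:{A}
  T[6,6] 'b' = {S}
  T[7,7] 'd' = {T1}  orig:{}
  T[0,1] 'aa' = {S}
  T[1,2] 'ab' = {A}
  T[2,3] 'bd' = {S}
  T[3,4] 'dd' = ∅
  T[4,5] 'da' = ∅
  T[5,6] 'ab' = {A}
  T[6,7] 'bd' = {S}
  T[0,2] 'aab' = {S}
  T[1,3] 'abd' = {A}
  T[2,4] 'bdd' = {S}
  T[3,5] 'dda' = ∅
  T[4,6] 'dab' = ∅
  T[5,7] 'abd' = {A}
  T[0,3] 'aabd' = {S}
  T[1,4] 'abdd' = {A}
  T[2,5] 'bdda' = ∅
  T[3,6] 'ddab' = ∅
  T[4,7] 'dabd' = ∅
  T[0,4] 'aabdd' = {S}
  T[1,5] 'abdda' = {S}
  T[2,6] 'bddab' = ∅
  T[3,7] 'ddabd' = ∅
  T[0,5] 'aabdda' = {A}
  T[1,6] 'abddab' = {S}
  T[2,7] 'bddabd' = ∅
  T[0,6] 'aabddab' = {A}
  T[1,7] 'abddabd' = {S}
  T[0,7] 'aabddabd' = {A}

S ∉ T[0,7] ⇒ NO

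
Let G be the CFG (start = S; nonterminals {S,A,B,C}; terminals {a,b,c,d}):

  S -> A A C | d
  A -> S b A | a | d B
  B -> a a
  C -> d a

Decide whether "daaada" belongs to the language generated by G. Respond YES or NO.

Convert to CNF:
  S -> A X4 | d
  A -> S X3 | T1 B | a
  B -> T2 T2
  C -> T1 T2
  T0 -> b
  T1 -> d
  T2 -> a
  X3 -> T0 A
  X4 -> A C

CYK fill:
  [0..0]={S,T1}  "d"  orig:{S}
  [1..1]={A,T2}  "a"  orig:{A}
  [2..2]={A,T2}  "a"  orig:{A}
  [3..3]={A,T2}  "a"  orig:{A}
  [4..4]={S,T1}  "d"  orig:{S}
  [5..5]={A,T2}  "a"  orig:{A}
  [0..1]={C}  "da"
  [1..2]={B}  "aa"
  [2..3]={B}  "aa"
  [3..4]=∅  "ad"
  [4..5]={C}  "da"
  [0..2]={A}  "daa"
  [1..3]=∅  "aaa"
  [2..4]=∅  "aad"
  [3..5]={X4}  "ada"  orig:{}
  [0..3]=∅  "daaa"
  [1..4]=∅  "aaad"
  [2..5]={S}  "aada"
  [0..4]=∅  "daaad"
  [1..5]=∅  "aaada"
  [0..5]={S}  "daaada"

S ∈ T[0,5] ⇒ YES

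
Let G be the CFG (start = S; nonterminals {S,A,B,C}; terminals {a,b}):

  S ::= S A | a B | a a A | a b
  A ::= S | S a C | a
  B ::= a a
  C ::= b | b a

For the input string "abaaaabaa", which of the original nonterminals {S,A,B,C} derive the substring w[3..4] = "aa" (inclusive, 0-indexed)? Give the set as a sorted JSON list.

CNF form of G:
  S -> S A | T0 B | T0 T1 | T0 X4
  A -> S A | S X2 | T0 B | T0 T1 | T0 X3 | a
  B -> T0 T0
  C -> T1 T0 | b
  T0 -> a
  T1 -> b
  X2 -> T0 C
  X3 -> T0 A
  X4 -> T0 A

Fill CYK table bottom-up (cells [i..j] with 3 ≤ i ≤ j ≤ 4 only):
  cell(3,3) a: {A,T0}  orig:{A}
  cell(4,4) a: {A,T0}  orig:{A}
  cell(3,4) aa: {B,X3,X4}  orig:{B}

Original NTs in T[3,4] deriving "aa": ["B"]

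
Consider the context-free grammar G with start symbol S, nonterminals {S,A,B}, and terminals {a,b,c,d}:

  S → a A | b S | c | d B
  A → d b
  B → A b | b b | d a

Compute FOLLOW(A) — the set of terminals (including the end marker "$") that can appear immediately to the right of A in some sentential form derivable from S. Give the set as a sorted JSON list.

FIRST sets, iterate to fixpoint:
pass 1:
  A via A→d b: +{d}
  B via B→A b: +{d}
  B via B→b b: +{b}
  S via S→a A: +{a}
  S via S→b S: +{b}
  S via S→c: +{c}
  S via S→d B: +{d}
  FIRST(S)={a,b,c,d}  FIRST(A)={d}  FIRST(B)={b,d}
pass 2: done
  FIRST(S)={a,b,c,d}  FIRST(A)={d}  FIRST(B)={b,d}

Compute FOLLOW by fixpoint:
initialize: $ ∈ FOLLOW(S)
[1]
  B→A b: FOLLOW(A) ⊇ FIRST(b) = {b}; new: +{b}
  S→a A: FOLLOW(A) ⊇ FOLLOW(S) ⊇ {$}; new: +{$}
  S→d B: FOLLOW(B) ⊇ FOLLOW(S) ⊇ {$}; new: +{$}
  FOLLOW[S]={$}  FOLLOW[A]={$,b}  FOLLOW[B]={$}
[2] (stable)
  FOLLOW[S]={$}  FOLLOW[A]={$,b}  FOLLOW[B]={$}

FOLLOW(A) = ["$", "b"]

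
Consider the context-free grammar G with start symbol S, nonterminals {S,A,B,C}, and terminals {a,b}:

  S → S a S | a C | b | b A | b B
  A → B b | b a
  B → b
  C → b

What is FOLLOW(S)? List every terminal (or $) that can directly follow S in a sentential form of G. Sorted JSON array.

Compute FIRST by fixpoint:
pass 1:
  A via A→b a: +{b}
  B via B→b: +{b}
  C via C→b: +{b}
  S via S→a C: +{a}
  S via S→b: +{b}
  FIRST[S]={a,b}  FIRST[A]={b}  FIRST[B]={b}  FIRST[C]={b}
pass 2: (no change)
  FIRST[S]={a,b}  FIRST[A]={b}  FIRST[B]={b}  FIRST[C]={b}

FOLLOW iteration:
FOLLOW(S) := {$}
pass 1:
  A→B b: FOLLOW(B) ⊇ FIRST(b) = {b}; new: +{b}
  S→S a S: FOLLOW(S) ⊇ FIRST(a) = {a}; new: +{a}
  S→a C: FOLLOW(C) ⊇ FOLLOW(S) ⊇ {$,a}; new: +{$,a}
  S→b A: FOLLOW(A) ⊇ FOLLOW(S) ⊇ {$,a}; new: +{$,a}
  S→b B: FOLLOW(B) ⊇ FOLLOW(S) ⊇ {$,a}; new: +{$,a}
  FOLLOW[S]={$,a}  FOLLOW[A]={$,a}  FOLLOW[B]={$,a,b}  FOLLOW[C]={$,a}
pass 2: (no change)
  FOLLOW[S]={$,a}  FOLLOW[A]={$,a}  FOLLOW[B]={$,a,b}  FOLLOW[C]={$,a}

FOLLOW(S) = ["$", "a"]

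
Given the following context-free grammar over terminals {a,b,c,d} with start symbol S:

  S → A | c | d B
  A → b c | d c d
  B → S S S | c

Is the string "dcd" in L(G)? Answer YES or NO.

CNF form of G:
  S -> T0 T1 | T2 B | T2 X5 | c
  A -> T0 T1 | T2 X3
  B -> S X4 | c
  T0 -> b
  T1 -> c
  T2 -> d
  X3 -> T1 T2
  X4 -> S S
  X5 -> T1 T2

CYK fill:
  T[0,0] 'd' = {T2}  orig:{}
  T[1,1] 'c' = {B,S,T1}  orig:{B,S}
  T[2,2] 'd' = {T2}  orig:{}
  T[0,1] 'dc' = {S}
  T[1,2] 'cd' = {X3,X5}  orig:{}
  T[0,2] 'dcd' = {A,S}

S ∈ T[0,2] ⇒ YES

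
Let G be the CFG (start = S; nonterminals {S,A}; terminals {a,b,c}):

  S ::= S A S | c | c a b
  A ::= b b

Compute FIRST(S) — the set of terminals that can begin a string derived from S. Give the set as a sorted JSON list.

Compute FIRST by fixpoint:
round 1:
  A via A→b b: +{b}
  S via S→c: +{c}
  S: {c}  A: {b}
round 2: (no change)
  S: {c}  A: {b}

FIRST(S) = ["c"]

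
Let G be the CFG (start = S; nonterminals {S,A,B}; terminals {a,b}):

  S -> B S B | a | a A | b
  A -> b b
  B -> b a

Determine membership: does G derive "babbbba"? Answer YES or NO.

CNF form of G:
  S -> B X2 | T1 A | a | b
  A -> T0 T0
  B -> T0 T1
  T0 -> b
  T1 -> a
  X2 -> S B

CYK fill:
  T[0,0] 'b' = {S,T0}  orig:{S}
  T[1,1] 'a' = {S,T1}  orig:{S}
  T[2,2] 'b' = {S,T0}  orig:{S}
  T[3,3] 'b' = {S,T0}  orig:{S}
  T[4,4] 'b' = {S,T0}  orig:{S}
  T[5,5] 'b' = {S,T0}  orig:{S}
  T[6,6] 'a' = {S,T1}  orig:{S}
  T[0,1] 'ba' = {B}
  T[1,2] 'ab' = ∅
  T[2,3] 'bb' = {A}
  T[3,4] 'bb' = {A}
  T[4,5] 'bb' = {A}
  T[5,6] 'ba' = {B}
  T[0,2] 'bab' = ∅
  T[1,3] 'abb' = {S}
  T[2,4] 'bbb' = ∅
  T[3,5] 'bbb' = ∅
  T[4,6] 'bba' = {X2}  orig:{}
  T[0,3] 'babb' = ∅
  T[1,4] 'abbb' = ∅
  T[2,5] 'bbbb' = ∅
  T[3,6] 'bbba' = ∅
  T[0,4] 'babbb' = ∅
  T[1,5] 'abbbb' = ∅
  T[2,6] 'bbbba' = ∅
  T[0,5] 'babbbb' = ∅
  T[1,6] 'abbbba' = ∅
  T[0,6] 'babbbba' = ∅

S ∉ T[0,6] ⇒ NO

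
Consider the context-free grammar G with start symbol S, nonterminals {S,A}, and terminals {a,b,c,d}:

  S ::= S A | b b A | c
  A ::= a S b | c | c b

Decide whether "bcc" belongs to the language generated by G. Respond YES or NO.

Convert to CNF:
  S -> S A | T1 X4 | c
  A -> T0 X3 | T2 T1 | c
  T0 -> a
  T1 -> b
  T2 -> c
  X3 -> S T1
  X4 -> T1 A

CYK fill:
  T[0,0] 'b' = {T1}  orig:{}
  T[1,1] 'c' = {A,S,T2}  orig:{A,S}
  T[2,2] 'c' = {A,S,T2}  orig:{A,S}
  T[0,1] 'bc' = {X4}  orig:{}
  T[1,2] 'cc' = {S}
  T[0,2] 'bcc' = ∅

S ∉ T[0,2] ⇒ NO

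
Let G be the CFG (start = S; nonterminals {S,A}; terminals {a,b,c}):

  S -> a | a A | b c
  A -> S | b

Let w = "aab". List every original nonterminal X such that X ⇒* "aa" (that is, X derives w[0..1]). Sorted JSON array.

Convert to CNF:
  S -> T0 A | T1 T2 | a
  A -> T0 A | T1 T2 | a | b
  T0 -> a
  T1 -> b
  T2 -> c

CYK table (by increasing span) — only the sub-triangle for w[0..1]:
  [0..0]={A,S,T0}  "a"  orig:{A,S}
  [1..1]={A,S,T0}  "a"  orig:{A,S}
  [0..1]={A,S}  "aa"

Original NTs in T[0,1] deriving "aa": ["A", "S"]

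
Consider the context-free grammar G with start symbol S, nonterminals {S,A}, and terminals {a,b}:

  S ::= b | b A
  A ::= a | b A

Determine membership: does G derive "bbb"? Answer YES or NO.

CNF form of G:
  S -> T0 A | b
  A -> T0 A | a
  T0 -> b

CYK table (by increasing span):
  [0..0]={S,T0}  "b"  orig:{S}
  [1..1]={S,T0}  "b"  orig:{S}
  [2..2]={S,T0}  "b"  orig:{S}
  [0..1]=∅  "bb"
  [1..2]=∅  "bb"
  [0..2]=∅  "bbb"

S ∉ T[0,2] ⇒ NO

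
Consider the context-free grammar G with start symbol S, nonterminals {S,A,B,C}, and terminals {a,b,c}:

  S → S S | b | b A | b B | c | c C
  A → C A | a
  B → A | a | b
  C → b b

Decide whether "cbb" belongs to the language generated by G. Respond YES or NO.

CNF form of G:
  S -> S S | T0 A | T0 B | T1 C | b | c
  A -> C A | a
  B -> C A | a | b
  C -> T0 T0
  T0 -> b
  T1 -> c

CYK table (by increasing span):
  T[0,0] 'c' = {S,T1}  orig:{S}
  T[1,1] 'b' = {B,S,T0}  orig:{B,S}
  T[2,2] 'b' = {B,S,T0}  orig:{B,S}
  T[0,1] 'cb' = {S}
  T[1,2] 'bb' = {C,S}
  T[0,2] 'cbb' = {S}

S ∈ T[0,2] ⇒ YES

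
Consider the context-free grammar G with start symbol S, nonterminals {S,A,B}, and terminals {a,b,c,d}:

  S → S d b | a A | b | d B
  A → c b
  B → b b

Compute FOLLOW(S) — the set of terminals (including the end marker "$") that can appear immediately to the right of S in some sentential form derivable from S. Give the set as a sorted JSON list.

Compute FIRST by fixpoint:
[1]
  A via A→c b: +{c}
  B via B→b b: +{b}
  S via S→a A: +{a}
  S via S→b: +{b}
  S via S→d B: +{d}
  FIRST(S)={a,b,d}  FIRST(A)={c}  FIRST(B)={b}
[2] (no change)
  FIRST(S)={a,b,d}  FIRST(A)={c}  FIRST(B)={b}

FOLLOW sets:
FOLLOW(S) := {$}
[1]
  S→S d b: FOLLOW(S) ⊇ FIRST(d) = {d}; new: +{d}
  S→a A: FOLLOW(A) ⊇ FOLLOW(S) ⊇ {$,d}; new: +{$,d}
  S→d B: FOLLOW(B) ⊇ FOLLOW(S) ⊇ {$,d}; new: +{$,d}
  S: {$,d}  A: {$,d}  B: {$,d}
[2] (stable)
  S: {$,d}  A: {$,d}  B: {$,d}

FOLLOW(S) = ["$", "d"]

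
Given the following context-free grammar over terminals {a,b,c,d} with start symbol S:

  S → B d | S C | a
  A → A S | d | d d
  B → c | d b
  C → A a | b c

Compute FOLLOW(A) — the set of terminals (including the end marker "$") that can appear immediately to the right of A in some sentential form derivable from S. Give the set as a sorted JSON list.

Compute FIRST by fixpoint:
[1]
  A via A→d: +{d}
  B via B→c: +{c}
  B via B→d b: +{d}
  C via C→A a: +{d}
  C via C→b c: +{b}
  S via S→B d: +{c,d}
  S via S→a: +{a}
  FIRST[S]={a,c,d}  FIRST[A]={d}  FIRST[B]={c,d}  FIRST[C]={b,d}
[2] (no change)
  FIRST[S]={a,c,d}  FIRST[A]={d}  FIRST[B]={c,d}  FIRST[C]={b,d}

FOLLOW iteration:
initialize: $ ∈ FOLLOW(S)
pass 1:
  A→A S: FOLLOW(A) ⊇ FIRST(S) = {a,c,d}; new: +{a,c,d}
  A→A S: FOLLOW(S) ⊇ FOLLOW(A) ⊇ {a,c,d}; new: +{a,c,d}
  S→B d: FOLLOW(B) ⊇ FIRST(d) = {d}; new: +{d}
  S→S C: FOLLOW(S) ⊇ FIRST(C) = {b,d}; new: +{b}
  S→S C: FOLLOW(C) ⊇ FOLLOW(S) ⊇ {$,a,b,c,d}; new: +{$,a,b,c,d}
  S: {$,a,b,c,d}  A: {a,c,d}  B: {d}  C: {$,a,b,c,d}
pass 2: done
  S: {$,a,b,c,d}  A: {a,c,d}  B: {d}  C: {$,a,b,c,d}

FOLLOW(A) = ["a", "c", "d"]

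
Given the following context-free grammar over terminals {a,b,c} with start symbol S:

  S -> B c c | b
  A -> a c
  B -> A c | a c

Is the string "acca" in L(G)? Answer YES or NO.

Convert to CNF:
  S -> B X2 | b
  A -> T0 T1
  B -> A T1 | T0 T1
  T0 -> a
  T1 -> c
  X2 -> T1 T1

CYK fill:
  cell(0,0) a: {T0}  orig:{}
  cell(1,1) c: {T1}  orig:{}
  cell(2,2) c: {T1}  orig:{}
  cell(3,3) a: {T0}  orig:{}
  cell(0,1) ac: {A,B}
  cell(1,2) cc: {X2}  orig:{}
  cell(2,3) ca: ∅
  cell(0,2) acc: {B}
  cell(1,3) cca: ∅
  cell(0,3) acca: ∅

S ∉ T[0,3] ⇒ NO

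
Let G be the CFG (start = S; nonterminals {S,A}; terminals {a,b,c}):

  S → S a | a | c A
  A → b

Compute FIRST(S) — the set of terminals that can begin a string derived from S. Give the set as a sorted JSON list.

FIRST iteration:
[1]
  A via A→b: +{b}
  S via S→a: +{a}
  S via S→c A: +{c}
  FIRST(S)={a,c}  FIRST(A)={b}
[2] (no change)
  FIRST(S)={a,c}  FIRST(A)={b}

FIRST(S) = ["a", "c"]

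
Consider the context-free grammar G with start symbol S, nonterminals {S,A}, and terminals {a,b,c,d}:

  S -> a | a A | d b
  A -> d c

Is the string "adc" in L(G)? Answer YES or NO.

CNF form of G:
  S -> T0 T3 | T2 A | a
  A -> T0 T1
  T0 -> d
  T1 -> c
  T2 -> a
  T3 -> b

CYK fill:
  cell(0,0) a: {S,T2}  orig:{S}
  cell(1,1) d: {T0}  orig:{}
  cell(2,2) c: {T1}  orig:{}
  cell(0,1) ad: ∅
  cell(1,2) dc: {A}
  cell(0,2) adc: {S}

S ∈ T[0,2] ⇒ YES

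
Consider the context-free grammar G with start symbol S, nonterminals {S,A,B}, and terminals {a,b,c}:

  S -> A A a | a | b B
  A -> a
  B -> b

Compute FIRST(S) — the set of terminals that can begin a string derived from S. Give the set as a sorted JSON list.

Compute FIRST by fixpoint:
pass 1:
  A via A→a: +{a}
  B via B→b: +{b}
  S via S→A A a: +{a}
  S via S→b B: +{b}
  FIRST[S]={a,b}  FIRST[A]={a}  FIRST[B]={b}
pass 2: (no change)
  FIRST[S]={a,b}  FIRST[A]={a}  FIRST[B]={b}

FIRST(S) = ["a", "b"]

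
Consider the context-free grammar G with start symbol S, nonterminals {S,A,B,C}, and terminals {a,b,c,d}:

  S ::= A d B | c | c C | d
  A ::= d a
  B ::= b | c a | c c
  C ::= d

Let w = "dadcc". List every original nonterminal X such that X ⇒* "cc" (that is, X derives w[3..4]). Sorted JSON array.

Convert to CNF:
  S -> A X3 | T2 C | c | d
  A -> T0 T1
  B -> T2 T1 | T2 T2 | b
  C -> d
  T0 -> d
  T1 -> a
  T2 -> c
  X3 -> T0 B

CYK table (by increasing span) (cells [i..j] with 3 ≤ i ≤ j ≤ 4 only):
  cell(3,3) c: {S,T2}  orig:{S}
  cell(4,4) c: {S,T2}  orig:{S}
  cell(3,4) cc: {B}

Original NTs in T[3,4] deriving "cc": ["B"]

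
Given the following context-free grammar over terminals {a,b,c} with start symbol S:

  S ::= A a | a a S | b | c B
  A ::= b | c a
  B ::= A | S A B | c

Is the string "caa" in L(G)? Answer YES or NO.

Convert to CNF:
  S -> A T1 | T0 B | T1 X3 | b
  A -> T0 T1 | b
  B -> S X2 | T0 T1 | b | c
  T0 -> c
  T1 -> a
  X2 -> A B
  X3 -> T1 S

Fill CYK table bottom-up:
  T[0,0] 'c' = {B,T0}  orig:{B}
  T[1,1] 'a' = {T1}  orig:{}
  T[2,2] 'a' = {T1}  orig:{}
  T[0,1] 'ca' = {A,B}
  T[1,2] 'aa' = ∅
  T[0,2] 'caa' = {S}

S ∈ T[0,2] ⇒ YES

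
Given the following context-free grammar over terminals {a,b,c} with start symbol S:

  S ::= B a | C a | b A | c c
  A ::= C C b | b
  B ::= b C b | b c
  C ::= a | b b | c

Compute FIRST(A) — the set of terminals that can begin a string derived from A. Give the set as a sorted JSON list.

FIRST iteration:
pass 1:
  A via A→b: +{b}
  B via B→b C b: +{b}
  C via C→a: +{a}
  C via C→b b: +{b}
  C via C→c: +{c}
  S via S→B a: +{b}
  S via S→C a: +{a,c}
  S: {a,b,c}  A: {b}  B: {b}  C: {a,b,c}
pass 2:
  A via A→C C b: +{a,c}
  S: {a,b,c}  A: {a,b,c}  B: {b}  C: {a,b,c}
pass 3: done
  S: {a,b,c}  A: {a,b,c}  B: {b}  C: {a,b,c}

FIRST(A) = ["a", "b", "c"]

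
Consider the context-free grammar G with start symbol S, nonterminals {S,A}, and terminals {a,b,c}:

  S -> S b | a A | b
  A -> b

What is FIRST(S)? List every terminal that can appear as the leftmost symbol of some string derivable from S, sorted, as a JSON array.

FIRST sets, iterate to fixpoint:
iter 1:
  A via A→b: +{b}
  S via S→a A: +{a}
  S via S→b: +{b}
  FIRST(S)={a,b}  FIRST(A)={b}
iter 2: (no change)
  FIRST(S)={a,b}  FIRST(A)={b}

FIRST(S) = ["a", "b"]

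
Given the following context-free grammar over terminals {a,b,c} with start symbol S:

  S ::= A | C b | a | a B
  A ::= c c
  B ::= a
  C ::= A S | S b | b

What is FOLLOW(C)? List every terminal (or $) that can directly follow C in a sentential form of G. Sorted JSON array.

Compute FIRST by fixpoint:
pass 1:
  A via A→c c: +{c}
  B via B→a: +{a}
  C via C→A S: +{c}
  C via C→b: +{b}
  S via S→A: +{c}
  S via S→C b: +{b}
  S via S→a: +{a}
  FIRST[S]={a,b,c}  FIRST[A]={c}  FIRST[B]={a}  FIRST[C]={b,c}
pass 2:
  C via C→S b: +{a}
  FIRST[S]={a,b,c}  FIRST[A]={c}  FIRST[B]={a}  FIRST[C]={a,b,c}
pass 3: done
  FIRST[S]={a,b,c}  FIRST[A]={c}  FIRST[B]={a}  FIRST[C]={a,b,c}

Compute FOLLOW by fixpoint:
FOLLOW(S) := {$}
pass 1:
  C→A S: FOLLOW(A) ⊇ FIRST(S) = {a,b,c}; new: +{a,b,c}
  C→S b: FOLLOW(S) ⊇ FIRST(b) = {b}; new: +{b}
  S→A: FOLLOW(A) ⊇ FOLLOW(S) ⊇ {$,b}; new: +{$}
  S→C b: FOLLOW(C) ⊇ FIRST(b) = {b}; new: +{b}
  S→a B: FOLLOW(B) ⊇ FOLLOW(S) ⊇ {$,b}; new: +{$,b}
  S: {$,b}  A: {$,a,b,c}  B: {$,b}  C: {b}
pass 2: (stable)
  S: {$,b}  A: {$,a,b,c}  B: {$,b}  C: {b}

FOLLOW(C) = ["b"]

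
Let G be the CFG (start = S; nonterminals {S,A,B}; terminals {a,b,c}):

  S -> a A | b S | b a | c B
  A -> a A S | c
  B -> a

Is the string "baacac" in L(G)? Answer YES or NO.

Convert to CNF:
  S -> T0 A | T1 S | T1 T0 | T2 B
  A -> T0 X3 | c
  B -> a
  T0 -> a
  T1 -> b
  T2 -> c
  X3 -> A S

Fill CYK table bottom-up:
  T[0,0] 'b' = {T1}  orig:{}
  T[1,1] 'a' = {B,T0}  orig:{B}
  T[2,2] 'a' = {B,T0}  orig:{B}
  T[3,3] 'c' = {A,T2}  orig:{A}
  T[4,4] 'a' = {B,T0}  orig:{B}
  T[5,5] 'c' = {A,T2}  orig:{A}
  T[0,1] 'ba' = {S}
  T[1,2] 'aa' = ∅
  T[2,3] 'ac' = {S}
  T[3,4] 'ca' = {S}
  T[4,5] 'ac' = {S}
  T[0,2] 'baa' = ∅
  T[1,3] 'aac' = ∅
  T[2,4] 'aca' = ∅
  T[3,5] 'cac' = {X3}  orig:{}
  T[0,3] 'baac' = ∅
  T[1,4] 'aaca' = ∅
  T[2,5] 'acac' = {A}
  T[0,4] 'baaca' = ∅
  T[1,5] 'aacac' = {S}
  T[0,5] 'baacac' = {S}

S ∈ T[0,5] ⇒ YES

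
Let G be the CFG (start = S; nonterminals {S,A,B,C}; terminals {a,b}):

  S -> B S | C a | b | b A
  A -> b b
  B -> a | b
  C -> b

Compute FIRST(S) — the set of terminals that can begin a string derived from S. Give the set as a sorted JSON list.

FIRST iteration:
iter 1:
  A via A→b b: +{b}
  B via B→a: +{a}
  B via B→b: +{b}
  C via C→b: +{b}
  S via S→B S: +{a,b}
  FIRST[S]={a,b}  FIRST[A]={b}  FIRST[B]={a,b}  FIRST[C]={b}
iter 2: (no change)
  FIRST[S]={a,b}  FIRST[A]={b}  FIRST[B]={a,b}  FIRST[C]={b}

FIRST(S) = ["a", "b"]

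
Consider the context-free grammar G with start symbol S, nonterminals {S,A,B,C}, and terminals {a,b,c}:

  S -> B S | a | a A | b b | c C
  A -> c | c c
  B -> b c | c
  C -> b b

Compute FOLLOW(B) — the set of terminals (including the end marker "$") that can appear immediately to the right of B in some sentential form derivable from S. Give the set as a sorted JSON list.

FIRST iteration:
pass 1:
  A via A→c: +{c}
  B via B→b c: +{b}
  B via B→c: +{c}
  C via C→b b: +{b}
  S via S→B S: +{b,c}
  S via S→a: +{a}
  FIRST(S)={a,b,c}  FIRST(A)={c}  FIRST(B)={b,c}  FIRST(C)={b}
pass 2: (stable)
  FIRST(S)={a,b,c}  FIRST(A)={c}  FIRST(B)={b,c}  FIRST(C)={b}

Compute FOLLOW by fixpoint:
seed FOLLOW(S) with $
round 1:
  S→B S: FOLLOW(B) ⊇ FIRST(S) = {a,b,c}; new: +{a,b,c}
  S→a A: FOLLOW(A) ⊇ FOLLOW(S) ⊇ {$}; new: +{$}
  S→c C: FOLLOW(C) ⊇ FOLLOW(S) ⊇ {$}; new: +{$}
  S: {$}  A: {$}  B: {a,b,c}  C: {$}
round 2: (stable)
  S: {$}  A: {$}  B: {a,b,c}  C: {$}

FOLLOW(B) = ["a", "b", "c"]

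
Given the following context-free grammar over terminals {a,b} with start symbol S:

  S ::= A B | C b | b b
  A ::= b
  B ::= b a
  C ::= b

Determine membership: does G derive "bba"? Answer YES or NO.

Convert to CNF:
  S -> A B | C T0 | T0 T0
  A -> b
  B -> T0 T1
  C -> b
  T0 -> b
  T1 -> a

CYK fill:
  cell(0,0) b: {A,C,T0}  orig:{A,C}
  cell(1,1) b: {A,C,T0}  orig:{A,C}
  cell(2,2) a: {T1}  orig:{}
  cell(0,1) bb: {S}
  cell(1,2) ba: {B}
  cell(0,2) bba: {S}

S ∈ T[0,2] ⇒ YES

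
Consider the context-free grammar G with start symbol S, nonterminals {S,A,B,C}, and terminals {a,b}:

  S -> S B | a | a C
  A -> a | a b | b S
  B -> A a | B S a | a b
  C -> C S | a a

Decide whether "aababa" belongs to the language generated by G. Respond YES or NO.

Convert to CNF:
  S -> S B | T0 C | a
  A -> T0 T1 | T1 S | a
  B -> A T0 | B X2 | T0 T1
  C -> C S | T0 T0
  T0 -> a
  T1 -> b
  X2 -> S T0

Fill CYK table bottom-up:
  [0..0]={A,S,T0}  "a"  orig:{A,S}
  [1..1]={A,S,T0}  "a"  orig:{A,S}
  [2..2]={T1}  "b"  orig:{}
  [3..3]={A,S,T0}  "a"  orig:{A,S}
  [4..4]={T1}  "b"  orig:{}
  [5..5]={A,S,T0}  "a"  orig:{A,S}
  [0..1]={B,C,X2}  "aa"  orig:{B,C}
  [1..2]={A,B}  "ab"
  [2..3]={A}  "ba"
  [3..4]={A,B}  "ab"
  [4..5]={A}  "ba"
  [0..2]={S}  "aab"
  [1..3]={B}  "aba"
  [2..4]=∅  "bab"
  [3..5]={B}  "aba"
  [0..3]={S,X2}  "aaba"  orig:{S}
  [1..4]=∅  "abab"
  [2..5]=∅  "baba"
  [0..4]={S}  "aabab"
  [1..5]=∅  "ababa"
  [0..5]={S,X2}  "aababa"  orig:{S}

S ∈ T[0,5] ⇒ YES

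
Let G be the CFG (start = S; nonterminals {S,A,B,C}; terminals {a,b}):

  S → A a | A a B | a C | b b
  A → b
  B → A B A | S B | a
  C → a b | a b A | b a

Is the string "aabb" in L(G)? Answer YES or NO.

CNF form of G:
  S -> A T0 | A X4 | T0 C | T1 T1
  A -> b
  B -> A X2 | S B | a
  C -> T0 T1 | T0 X3 | T1 T0
  T0 -> a
  T1 -> b
  X2 -> B A
  X3 -> T1 A
  X4 -> T0 B

CYK table (by increasing span):
  [0..0]={B,T0}  "a"  orig:{B}
  [1..1]={B,T0}  "a"  orig:{B}
  [2..2]={A,T1}  "b"  orig:{A}
  [3..3]={A,T1}  "b"  orig:{A}
  [0..1]={X4}  "aa"  orig:{}
  [1..2]={C,X2}  "ab"  orig:{C}
  [2..3]={S,X3}  "bb"  orig:{S}
  [0..2]={S}  "aab"
  [1..3]={C}  "abb"
  [0..3]={S}  "aabb"

S ∈ T[0,3] ⇒ YES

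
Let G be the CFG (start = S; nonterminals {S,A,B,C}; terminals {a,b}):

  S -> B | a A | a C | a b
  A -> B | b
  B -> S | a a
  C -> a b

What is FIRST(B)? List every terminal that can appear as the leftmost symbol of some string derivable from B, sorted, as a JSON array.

Compute FIRST by fixpoint:
pass 1:
  A via A→b: +{b}
  B via B→a a: +{a}
  C via C→a b: +{a}
  S via S→B: +{a}
  FIRST(S)={a}  FIRST(A)={b}  FIRST(B)={a}  FIRST(C)={a}
pass 2:
  A via A→B: +{a}
  FIRST(S)={a}  FIRST(A)={a,b}  FIRST(B)={a}  FIRST(C)={a}
pass 3: (no change)
  FIRST(S)={a}  FIRST(A)={a,b}  FIRST(B)={a}  FIRST(C)={a}

FIRST(B) = ["a"]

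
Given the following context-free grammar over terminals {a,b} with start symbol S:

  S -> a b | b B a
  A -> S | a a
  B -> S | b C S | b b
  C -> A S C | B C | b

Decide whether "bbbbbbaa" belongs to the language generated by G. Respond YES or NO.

Convert to CNF:
  S -> T0 T1 | T1 X6
  A -> T0 T0 | T0 T1 | T1 X2
  B -> T0 T1 | T1 T1 | T1 X3 | T1 X4
  C -> A X5 | B C | b
  T0 -> a
  T1 -> b
  X2 -> B T0
  X3 -> B T0
  X4 -> C S
  X5 -> S C
  X6 -> B T0

CYK table (by increasing span):
  [0..0]={C,T1}  "b"  orig:{C}
  [1..1]={C,T1}  "b"  orig:{C}
  [2..2]={C,T1}  "b"  orig:{C}
  [3..3]={C,T1}  "b"  orig:{C}
  [4..4]={C,T1}  "b"  orig:{C}
  [5..5]={C,T1}  "b"  orig:{C}
  [6..6]={T0}  "a"  orig:{}
  [7..7]={T0}  "a"  orig:{}
  [0..1]={B}  "bb"
  [1..2]={B}  "bb"
  [2..3]={B}  "bb"
  [3..4]={B}  "bb"
  [4..5]={B}  "bb"
  [5..6]=∅  "ba"
  [6..7]={A}  "aa"
  [0..2]={C}  "bbb"
  [1..3]={C}  "bbb"
  [2..4]={C}  "bbb"
  [3..5]={C}  "bbb"
  [4..6]={X2,X3,X6}  "bba"  orig:{}
  [5..7]=∅  "baa"
  [0..3]=∅  "bbbb"
  [1..4]=∅  "bbbb"
  [2..5]=∅  "bbbb"
  [3..6]={A,B,S}  "bbba"
  [4..7]=∅  "bbaa"
  [0..4]={C}  "bbbbb"
  [1..5]={C}  "bbbbb"
  [2..6]={X4}  "bbbba"  orig:{}
  [3..7]={X2,X3,X6}  "bbbaa"  orig:{}
  [0..5]=∅  "bbbbbb"
  [1..6]={B}  "bbbbba"
  [2..7]={A,B,S}  "bbbbaa"
  [0..6]={X4}  "bbbbbba"  orig:{}
  [1..7]={X2,X3,X4,X6}  "bbbbbaa"  orig:{}
  [0..7]={A,B,S}  "bbbbbbaa"

S ∈ T[0,7] ⇒ YES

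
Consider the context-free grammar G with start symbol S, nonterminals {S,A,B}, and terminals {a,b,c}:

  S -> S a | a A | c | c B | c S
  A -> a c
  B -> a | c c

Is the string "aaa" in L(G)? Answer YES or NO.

Convert to CNF:
  S -> S T0 | T0 A | T1 B | T1 S | c
  A -> T0 T1
  B -> T1 T1 | a
  T0 -> a
  T1 -> c

Fill CYK table bottom-up:
  [0..0]={B,T0}  "a"  orig:{B}
  [1..1]={B,T0}  "a"  orig:{B}
  [2..2]={B,T0}  "a"  orig:{B}
  [0..1]=∅  "aa"
  [1..2]=∅  "aa"
  [0..2]=∅  "aaa"

S ∉ T[0,2] ⇒ NO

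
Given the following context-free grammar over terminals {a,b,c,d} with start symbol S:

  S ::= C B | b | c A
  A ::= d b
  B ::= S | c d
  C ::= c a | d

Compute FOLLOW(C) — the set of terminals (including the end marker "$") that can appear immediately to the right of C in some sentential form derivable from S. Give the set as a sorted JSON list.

FIRST iteration:
round 1:
  A via A→d b: +{d}
  B via B→c d: +{c}
  C via C→c a: +{c}
  C via C→d: +{d}
  S via S→C B: +{c,d}
  S via S→b: +{b}
  S: {b,c,d}  A: {d}  B: {c}  C: {c,d}
round 2:
  B via B→S: +{b,d}
  S: {b,c,d}  A: {d}  B: {b,c,d}  C: {c,d}
round 3: — fixpoint
  S: {b,c,d}  A: {d}  B: {b,c,d}  C: {c,d}

FOLLOW iteration:
FOLLOW(S) := {$}
round 1:
  S→C B: FOLLOW(C) ⊇ FIRST(B) = {b,c,d}; new: +{b,c,d}
  S→C B: FOLLOW(B) ⊇ FOLLOW(S) ⊇ {$}; new: +{$}
  S→c A: FOLLOW(A) ⊇ FOLLOW(S) ⊇ {$}; new: +{$}
  FOLLOW(S)={$}  FOLLOW(A)={$}  FOLLOW(B)={$}  FOLLOW(C)={b,c,d}
round 2: (stable)
  FOLLOW(S)={$}  FOLLOW(A)={$}  FOLLOW(B)={$}  FOLLOW(C)={b,c,d}

FOLLOW(C) = ["b", "c", "d"]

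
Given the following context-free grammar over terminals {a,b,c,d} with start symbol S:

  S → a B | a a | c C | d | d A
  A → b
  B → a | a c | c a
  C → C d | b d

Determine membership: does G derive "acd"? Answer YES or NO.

Convert to CNF:
  S -> T0 B | T0 T0 | T1 C | T2 A | d
  A -> b
  B -> T0 T1 | T1 T0 | a
  C -> C T2 | T3 T2
  T0 -> a
  T1 -> c
  T2 -> d
  T3 -> b

CYK table (by increasing span):
  cell(0,0) a: {B,T0}  orig:{B}
  cell(1,1) c: {T1}  orig:{}
  cell(2,2) d: {S,T2}  orig:{S}
  cell(0,1) ac: {B}
  cell(1,2) cd: ∅
  cell(0,2) acd: ∅

S ∉ T[0,2] ⇒ NO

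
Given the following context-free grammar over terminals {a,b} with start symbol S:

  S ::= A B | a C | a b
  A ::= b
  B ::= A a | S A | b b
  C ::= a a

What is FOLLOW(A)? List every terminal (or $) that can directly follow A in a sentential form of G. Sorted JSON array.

Compute FIRST by fixpoint:
iter 1:
  A via A→b: +{b}
  B via B→A a: +{b}
  C via C→a a: +{a}
  S via S→A B: +{b}
  S via S→a C: +{a}
  S: {a,b}  A: {b}  B: {b}  C: {a}
iter 2:
  B via B→S A: +{a}
  S: {a,b}  A: {b}  B: {a,b}  C: {a}
iter 3: — fixpoint
  S: {a,b}  A: {b}  B: {a,b}  C: {a}

Compute FOLLOW by fixpoint:
seed FOLLOW(S) with $
pass 1:
  B→A a: FOLLOW(A) ⊇ FIRST(a) = {a}; new: +{a}
  B→S A: FOLLOW(S) ⊇ FIRST(A) = {b}; new: +{b}
  S→A B: FOLLOW(A) ⊇ FIRST(B) = {a,b}; new: +{b}
  S→A B: FOLLOW(B) ⊇ FOLLOW(S) ⊇ {$,b}; new: +{$,b}
  S→a C: FOLLOW(C) ⊇ FOLLOW(S) ⊇ {$,b}; new: +{$,b}
  FOLLOW[S]={$,b}  FOLLOW[A]={a,b}  FOLLOW[B]={$,b}  FOLLOW[C]={$,b}
pass 2:
  B→S A: FOLLOW(A) ⊇ FOLLOW(B) ⊇ {$,b}; new: +{$}
  FOLLOW[S]={$,b}  FOLLOW[A]={$,a,b}  FOLLOW[B]={$,b}  FOLLOW[C]={$,b}
pass 3: (no change)
  FOLLOW[S]={$,b}  FOLLOW[A]={$,a,b}  FOLLOW[B]={$,b}  FOLLOW[C]={$,b}

FOLLOW(A) = ["$", "a", "b"]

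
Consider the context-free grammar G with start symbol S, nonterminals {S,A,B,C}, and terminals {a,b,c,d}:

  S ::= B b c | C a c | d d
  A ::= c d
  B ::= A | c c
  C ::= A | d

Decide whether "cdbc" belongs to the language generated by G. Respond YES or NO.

CNF form of G:
  S -> B X4 | C X5 | T1 T1
  A -> T0 T1
  B -> T0 T0 | T0 T1
  C -> T0 T1 | d
  T0 -> c
  T1 -> d
  T2 -> b
  T3 -> a
  X4 -> T2 T0
  X5 -> T3 T0

CYK fill:
  cell(0,0) c: {T0}  orig:{}
  cell(1,1) d: {C,T1}  orig:{C}
  cell(2,2) b: {T2}  orig:{}
  cell(3,3) c: {T0}  orig:{}
  cell(0,1) cd: {A,B,C}
  cell(1,2) db: ∅
  cell(2,3) bc: {X4}  orig:{}
  cell(0,2) cdb: ∅
  cell(1,3) dbc: ∅
  cell(0,3) cdbc: {S}

S ∈ T[0,3] ⇒ YES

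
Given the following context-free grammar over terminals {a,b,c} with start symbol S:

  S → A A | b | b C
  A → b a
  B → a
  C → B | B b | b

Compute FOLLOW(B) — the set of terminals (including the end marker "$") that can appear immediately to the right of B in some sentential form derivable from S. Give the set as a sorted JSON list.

FIRST sets, iterate to fixpoint:
round 1:
  A via A→b a: +{b}
  B via B→a: +{a}
  C via C→B: +{a}
  C via C→b: +{b}
  S via S→A A: +{b}
  FIRST[S]={b}  FIRST[A]={b}  FIRST[B]={a}  FIRST[C]={a,b}
round 2: done
  FIRST[S]={b}  FIRST[A]={b}  FIRST[B]={a}  FIRST[C]={a,b}

FOLLOW iteration:
seed FOLLOW(S) with $
[1]
  C→B b: FOLLOW(B) ⊇ FIRST(b) = {b}; new: +{b}
  S→A A: FOLLOW(A) ⊇ FIRST(A) = {b}; new: +{b}
  S→A A: FOLLOW(A) ⊇ FOLLOW(S) ⊇ {$}; new: +{$}
  S→b C: FOLLOW(C) ⊇ FOLLOW(S) ⊇ {$}; new: +{$}
  FOLLOW[S]={$}  FOLLOW[A]={$,b}  FOLLOW[B]={b}  FOLLOW[C]={$}
[2]
  C→B: FOLLOW(B) ⊇ FOLLOW(C) ⊇ {$}; new: +{$}
  FOLLOW[S]={$}  FOLLOW[A]={$,b}  FOLLOW[B]={$,b}  FOLLOW[C]={$}
[3] (no change)
  FOLLOW[S]={$}  FOLLOW[A]={$,b}  FOLLOW[B]={$,b}  FOLLOW[C]={$}

FOLLOW(B) = ["$", "b"]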